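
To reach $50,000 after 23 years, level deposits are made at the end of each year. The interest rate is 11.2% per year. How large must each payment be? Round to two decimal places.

Level ordinary annuity; solve FV = PMT × [((1+r)^n − 1)/r] for PMT.
Periodic rate r = 0.112 per year.
With n = 23: PMT = 50,000 / ([((1+r)^n − 1)/r]) = $533.72

$533.72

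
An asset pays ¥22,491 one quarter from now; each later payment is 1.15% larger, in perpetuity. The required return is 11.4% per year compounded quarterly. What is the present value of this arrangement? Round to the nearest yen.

¥1,323,000

Periodic rate r = 0.114/4 per quarter.
Growing perpetuity (Gordon): PV = PMT₁ / (r − g) = 22,491 / (r − 0.0115) = ¥1,323,000.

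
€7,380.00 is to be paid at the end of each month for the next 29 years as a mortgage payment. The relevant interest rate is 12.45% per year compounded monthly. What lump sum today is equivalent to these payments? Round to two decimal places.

€691,731.16

This is an ordinary annuity: 348 payments of €7,380.00 at the end of each month.
Periodic rate r = 0.1245/12 per month; n is counted in months.
PV = PMT × [(1 − (1+r)^−n)/r] = 7,380 × [1 − (1+r)^−348] / r = €691,731.16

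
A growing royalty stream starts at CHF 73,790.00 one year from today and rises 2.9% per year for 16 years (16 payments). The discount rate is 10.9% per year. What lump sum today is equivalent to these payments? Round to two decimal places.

CHF 643,988.11

Periodic rate r = 0.109 per year.
Growing ordinary annuity: PV = PMT₁ × [1 − ((1+g)/(1+r))^n] / (r − g) = 73,790 × [1 − ((1+0.029)/(1+r))^16] / (r − 0.029) = CHF 643,988.11.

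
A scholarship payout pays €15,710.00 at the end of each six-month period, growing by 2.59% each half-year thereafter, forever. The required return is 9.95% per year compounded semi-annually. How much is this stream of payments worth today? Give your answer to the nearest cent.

€658,700.21

Periodic rate r = 0.0995/2 per half-year.
Growing perpetuity (Gordon): PV = PMT₁ / (r − g) = 15,710 / (r − 0.0259) = €658,700.21.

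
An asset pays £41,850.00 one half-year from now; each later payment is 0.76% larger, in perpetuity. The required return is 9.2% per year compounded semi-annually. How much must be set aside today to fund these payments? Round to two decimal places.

Periodic rate r = 0.092/2 per half-year.
Growing perpetuity (Gordon): PV = PMT₁ / (r − g) = 41,850 / (r − 0.0076) = £1,089,843.75.

£1,089,843.75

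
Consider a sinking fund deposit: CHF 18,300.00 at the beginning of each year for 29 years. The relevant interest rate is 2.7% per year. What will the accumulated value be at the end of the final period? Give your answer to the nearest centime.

This is an annuity due: 29 deposits of CHF 18,300.00 at the beginning of each year.
Periodic rate r = 0.027 per year.
FV = PMT × [((1+r)^n − 1)/r] × (1+r) = 18,300 × [(1+r)^29 − 1] / r × (1+r) = CHF 811,225.47

CHF 811,225.47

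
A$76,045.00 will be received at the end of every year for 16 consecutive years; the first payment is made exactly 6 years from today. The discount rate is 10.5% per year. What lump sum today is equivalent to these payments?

Ordinary annuity of 16 payments, first payment at period 6.
Periodic rate r = 0.105 per year.
The ordinary-annuity PV formula values the stream one period before the first payment (period 5); discount that back 5 periods:
PV₀ = 76,045 × [1 − (1+r)^−16] / r × (1+r)^−5 = A$350,636.31

A$350,636.31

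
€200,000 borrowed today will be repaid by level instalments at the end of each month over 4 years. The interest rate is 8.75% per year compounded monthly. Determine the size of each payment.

€4,953.30

Level ordinary annuity; solve PV = PMT × [(1 − (1+r)^−n)/r] for PMT.
Periodic rate r = 0.0875/12 per month; n is counted in months.
With n = 48: PMT = 200,000 / ([(1 − (1+r)^−n)/r]) = €4,953.30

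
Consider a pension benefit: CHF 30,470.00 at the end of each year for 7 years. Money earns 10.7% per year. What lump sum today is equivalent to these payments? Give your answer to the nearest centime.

CHF 144,983.04

This is an ordinary annuity: 7 payments of CHF 30,470.00 at the end of each year.
Periodic rate r = 0.107 per year.
PV = PMT × [(1 − (1+r)^−n)/r] = 30,470 × [1 − (1+r)^−7] / r = CHF 144,983.04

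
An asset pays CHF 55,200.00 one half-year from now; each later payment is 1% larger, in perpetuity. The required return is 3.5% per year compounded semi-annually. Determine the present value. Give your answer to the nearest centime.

CHF 7,360,000.00

Periodic rate r = 0.035/2 per half-year.
Growing perpetuity (Gordon): PV = PMT₁ / (r − g) = 55,200 / (r − 0.01) = CHF 7,360,000.00.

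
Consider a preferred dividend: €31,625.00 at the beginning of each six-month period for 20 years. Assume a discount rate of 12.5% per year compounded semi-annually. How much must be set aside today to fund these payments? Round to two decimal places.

€490,056.23

This is an annuity due: 40 payments of €31,625.00 at the beginning of each six-month period.
Periodic rate r = 0.125/2 per half-year; n is counted in half-years.
PV = PMT × [(1 − (1+r)^−n)/r] × (1+r) = 31,625 × [1 − (1+r)^−40] / r × (1+r) = €490,056.23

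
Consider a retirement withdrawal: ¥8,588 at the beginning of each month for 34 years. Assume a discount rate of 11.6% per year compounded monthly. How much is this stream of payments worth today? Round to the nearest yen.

This is an annuity due: 408 payments of ¥8,588 at the beginning of each month.
Periodic rate r = 0.116/12 per month; n is counted in months.
PV = PMT × [(1 − (1+r)^−n)/r] × (1+r) = 8,588 × [1 − (1+r)^−408] / r × (1+r) = ¥879,294

¥879,294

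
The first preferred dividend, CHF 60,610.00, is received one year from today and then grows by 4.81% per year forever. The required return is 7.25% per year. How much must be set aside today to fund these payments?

Periodic rate r = 0.0725 per year.
Growing perpetuity (Gordon): PV = PMT₁ / (r − g) = 60,610 / (r − 0.0481) = CHF 2,484,016.39.

CHF 2,484,016.39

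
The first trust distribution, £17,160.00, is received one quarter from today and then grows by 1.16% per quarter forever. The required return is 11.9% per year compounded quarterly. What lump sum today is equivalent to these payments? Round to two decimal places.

£945,454.55

Periodic rate r = 0.119/4 per quarter.
Growing perpetuity (Gordon): PV = PMT₁ / (r − g) = 17,160 / (r − 0.0116) = £945,454.55.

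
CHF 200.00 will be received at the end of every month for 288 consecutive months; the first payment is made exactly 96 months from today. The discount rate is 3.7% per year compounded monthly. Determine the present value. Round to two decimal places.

Ordinary annuity of 288 payments, first payment at period 96.
Periodic rate r = 0.037/12 per month; n is counted in months.
The ordinary-annuity PV formula values the stream one period before the first payment (period 95); discount that back 95 periods:
PV₀ = 200 × [1 − (1+r)^−288] / r × (1+r)^−95 = CHF 28,466.93

CHF 28,466.93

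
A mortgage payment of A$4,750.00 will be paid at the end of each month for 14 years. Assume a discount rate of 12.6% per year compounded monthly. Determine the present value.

A$374,145.62

This is an ordinary annuity: 168 payments of A$4,750.00 at the end of each month.
Periodic rate r = 0.126/12 per month; n is counted in months.
PV = PMT × [(1 − (1+r)^−n)/r] = 4,750 × [1 − (1+r)^−168] / r = A$374,145.62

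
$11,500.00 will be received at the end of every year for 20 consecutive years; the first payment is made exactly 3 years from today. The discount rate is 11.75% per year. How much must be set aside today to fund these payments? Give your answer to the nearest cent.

$69,876.72

Ordinary annuity of 20 payments, first payment at period 3.
Periodic rate r = 0.1175 per year.
The ordinary-annuity PV formula values the stream one period before the first payment (period 2); discount that back 2 periods:
PV₀ = 11,500 × [1 − (1+r)^−20] / r × (1+r)^−2 = $69,876.72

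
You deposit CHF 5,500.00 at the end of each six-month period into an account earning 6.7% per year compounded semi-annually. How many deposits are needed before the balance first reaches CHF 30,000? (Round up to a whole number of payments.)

Periodic rate r = 0.067/2 per half-year; n is counted in half-years.
Ordinary annuity FV: 30,000 = 5,500 × [((1+r)^n − 1)/r].
(1+r)^n = 1 + 30,000 × r / 5,500, so n = ln(1 + 30,000·r/5,500) / ln(1+r) = 5.09.
Round up to a whole number of payments: n = 6.

6 payments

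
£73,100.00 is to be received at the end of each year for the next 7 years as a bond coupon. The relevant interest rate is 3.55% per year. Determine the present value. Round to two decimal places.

£446,140.32

This is an ordinary annuity: 7 payments of £73,100.00 at the end of each year.
Periodic rate r = 0.0355 per year.
PV = PMT × [(1 − (1+r)^−n)/r] = 73,100 × [1 − (1+r)^−7] / r = £446,140.32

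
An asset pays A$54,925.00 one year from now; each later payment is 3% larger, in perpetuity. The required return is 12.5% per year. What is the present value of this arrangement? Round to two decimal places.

A$578,157.89

Periodic rate r = 0.125 per year.
Growing perpetuity (Gordon): PV = PMT₁ / (r − g) = 54,925 / (r − 0.03) = A$578,157.89.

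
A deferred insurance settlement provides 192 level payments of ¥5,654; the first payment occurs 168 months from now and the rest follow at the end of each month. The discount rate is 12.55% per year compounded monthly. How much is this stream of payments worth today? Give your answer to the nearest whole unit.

¥82,225

Ordinary annuity of 192 payments, first payment at period 168.
Periodic rate r = 0.1255/12 per month; n is counted in months.
The ordinary-annuity PV formula values the stream one period before the first payment (period 167); discount that back 167 periods:
PV₀ = 5,654 × [1 − (1+r)^−192] / r × (1+r)^−167 = ¥82,225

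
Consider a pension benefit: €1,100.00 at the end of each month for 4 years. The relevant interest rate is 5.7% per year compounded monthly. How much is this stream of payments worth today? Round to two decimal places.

This is an ordinary annuity: 48 payments of €1,100.00 at the end of each month.
Periodic rate r = 0.057/12 per month; n is counted in months.
PV = PMT × [(1 − (1+r)^−n)/r] = 1,100 × [1 − (1+r)^−48] / r = €47,113.78

€47,113.78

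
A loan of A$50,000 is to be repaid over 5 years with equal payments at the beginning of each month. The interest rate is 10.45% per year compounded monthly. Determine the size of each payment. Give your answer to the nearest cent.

A$1,064.19

Level annuity due; solve PV = PMT × [(1 − (1+r)^−n)/r] × (1+r) for PMT.
Periodic rate r = 0.1045/12 per month; n is counted in months.
With n = 60: PMT = 50,000 / ([(1 − (1+r)^−n)/r] × (1+r)) = A$1,064.19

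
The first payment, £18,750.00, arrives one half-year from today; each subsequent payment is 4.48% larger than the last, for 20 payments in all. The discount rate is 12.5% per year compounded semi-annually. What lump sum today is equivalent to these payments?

£302,293.05

Periodic rate r = 0.125/2 per half-year; n is counted in half-years.
Growing ordinary annuity: PV = PMT₁ × [1 − ((1+g)/(1+r))^n] / (r − g) = 18,750 × [1 − ((1+0.0448)/(1+r))^20] / (r − 0.0448) = £302,293.05.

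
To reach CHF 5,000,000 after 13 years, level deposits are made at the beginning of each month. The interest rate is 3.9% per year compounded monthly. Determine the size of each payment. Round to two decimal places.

Level annuity due; solve FV = PMT × [((1+r)^n − 1)/r] × (1+r) for PMT.
Periodic rate r = 0.039/12 per month; n is counted in months.
With n = 156: PMT = 5,000,000 / ([((1+r)^n − 1)/r] × (1+r)) = CHF 24,580.99

CHF 24,580.99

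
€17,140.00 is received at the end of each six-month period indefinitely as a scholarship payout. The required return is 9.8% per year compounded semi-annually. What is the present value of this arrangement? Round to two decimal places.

€349,795.92

Periodic rate r = 0.098/2 per half-year.
Level perpetuity: PV = PMT / r = 17,140 / (0.098/2) = €349,795.92.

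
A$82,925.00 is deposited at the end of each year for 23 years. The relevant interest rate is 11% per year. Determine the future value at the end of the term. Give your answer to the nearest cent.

A$7,558,438.24

This is an ordinary annuity: 23 deposits of A$82,925.00 at the end of each year.
Periodic rate r = 0.11 per year.
FV = PMT × [((1+r)^n − 1)/r] = 82,925 × [(1+r)^23 − 1] / r = A$7,558,438.24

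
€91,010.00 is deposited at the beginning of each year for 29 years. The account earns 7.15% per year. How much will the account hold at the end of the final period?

This is an annuity due: 29 deposits of €91,010.00 at the beginning of each year.
Periodic rate r = 0.0715 per year.
FV = PMT × [((1+r)^n − 1)/r] × (1+r) = 91,010 × [(1+r)^29 − 1] / r × (1+r) = €8,741,402.46

€8,741,402.46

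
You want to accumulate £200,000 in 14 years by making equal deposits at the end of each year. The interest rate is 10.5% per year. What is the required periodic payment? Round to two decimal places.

Level ordinary annuity; solve FV = PMT × [((1+r)^n − 1)/r] for PMT.
Periodic rate r = 0.105 per year.
With n = 14: PMT = 200,000 / ([((1+r)^n − 1)/r]) = £6,893.32

£6,893.32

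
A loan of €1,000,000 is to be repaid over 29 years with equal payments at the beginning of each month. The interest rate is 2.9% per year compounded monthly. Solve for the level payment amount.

Level annuity due; solve PV = PMT × [(1 − (1+r)^−n)/r] × (1+r) for PMT.
Periodic rate r = 0.029/12 per month; n is counted in months.
With n = 348: PMT = 1,000,000 / ([(1 − (1+r)^−n)/r] × (1+r)) = €4,242.32

€4,242.32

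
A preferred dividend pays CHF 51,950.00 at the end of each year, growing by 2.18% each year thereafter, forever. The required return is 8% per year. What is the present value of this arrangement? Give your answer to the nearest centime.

CHF 892,611.68

Periodic rate r = 0.08 per year.
Growing perpetuity (Gordon): PV = PMT₁ / (r − g) = 51,950 / (r − 0.0218) = CHF 892,611.68.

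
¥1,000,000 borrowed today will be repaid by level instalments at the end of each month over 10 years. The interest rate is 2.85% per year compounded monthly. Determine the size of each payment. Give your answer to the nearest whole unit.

¥9,587

Level ordinary annuity; solve PV = PMT × [(1 − (1+r)^−n)/r] for PMT.
Periodic rate r = 0.0285/12 per month; n is counted in months.
With n = 120: PMT = 1,000,000 / ([(1 − (1+r)^−n)/r]) = ¥9,587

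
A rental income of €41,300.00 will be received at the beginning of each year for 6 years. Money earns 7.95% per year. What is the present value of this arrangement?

This is an annuity due: 6 payments of €41,300.00 at the beginning of each year.
Periodic rate r = 0.0795 per year.
PV = PMT × [(1 − (1+r)^−n)/r] × (1+r) = 41,300 × [1 − (1+r)^−6] / r × (1+r) = €206,416.46

€206,416.46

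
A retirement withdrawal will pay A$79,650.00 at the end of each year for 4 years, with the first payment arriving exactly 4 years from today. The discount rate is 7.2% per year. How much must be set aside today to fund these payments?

A$218,014.63

Ordinary annuity of 4 payments, first payment at period 4.
Periodic rate r = 0.072 per year.
The ordinary-annuity PV formula values the stream one period before the first payment (period 3); discount that back 3 periods:
PV₀ = 79,650 × [1 − (1+r)^−4] / r × (1+r)^−3 = A$218,014.63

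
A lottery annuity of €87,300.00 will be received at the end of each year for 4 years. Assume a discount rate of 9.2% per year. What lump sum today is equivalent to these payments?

This is an ordinary annuity: 4 payments of €87,300.00 at the end of each year.
Periodic rate r = 0.092 per year.
PV = PMT × [(1 − (1+r)^−n)/r] = 87,300 × [1 − (1+r)^−4] / r = €281,590.40

€281,590.40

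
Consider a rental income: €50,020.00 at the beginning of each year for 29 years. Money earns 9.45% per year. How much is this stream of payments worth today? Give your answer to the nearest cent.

This is an annuity due: 29 payments of €50,020.00 at the beginning of each year.
Periodic rate r = 0.0945 per year.
PV = PMT × [(1 − (1+r)^−n)/r] × (1+r) = 50,020 × [1 − (1+r)^−29] / r × (1+r) = €537,097.37

€537,097.37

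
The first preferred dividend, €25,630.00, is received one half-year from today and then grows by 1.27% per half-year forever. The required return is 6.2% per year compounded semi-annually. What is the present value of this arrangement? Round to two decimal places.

€1,400,546.45

Periodic rate r = 0.062/2 per half-year.
Growing perpetuity (Gordon): PV = PMT₁ / (r − g) = 25,630 / (r − 0.0127) = €1,400,546.45.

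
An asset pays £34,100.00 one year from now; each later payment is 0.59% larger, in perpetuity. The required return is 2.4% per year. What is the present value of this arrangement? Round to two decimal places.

£1,883,977.90

Periodic rate r = 0.024 per year.
Growing perpetuity (Gordon): PV = PMT₁ / (r − g) = 34,100 / (r − 0.0059) = £1,883,977.90.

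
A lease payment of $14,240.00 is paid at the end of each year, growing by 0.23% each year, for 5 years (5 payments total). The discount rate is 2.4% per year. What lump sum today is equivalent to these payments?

$66,646.11

Periodic rate r = 0.024 per year.
Growing ordinary annuity: PV = PMT₁ × [1 − ((1+g)/(1+r))^n] / (r − g) = 14,240 × [1 − ((1+0.0023)/(1+r))^5] / (r − 0.0023) = $66,646.11.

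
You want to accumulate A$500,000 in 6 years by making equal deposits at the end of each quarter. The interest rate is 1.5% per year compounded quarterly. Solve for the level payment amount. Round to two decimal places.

Level ordinary annuity; solve FV = PMT × [((1+r)^n − 1)/r] for PMT.
Periodic rate r = 0.015/4 per quarter; n is counted in quarters.
With n = 24: PMT = 500,000 / ([((1+r)^n − 1)/r]) = A$19,948.91

A$19,948.91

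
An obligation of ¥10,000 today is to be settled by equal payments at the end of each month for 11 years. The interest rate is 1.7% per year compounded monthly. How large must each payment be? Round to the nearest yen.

Level ordinary annuity; solve PV = PMT × [(1 − (1+r)^−n)/r] for PMT.
Periodic rate r = 0.017/12 per month; n is counted in months.
With n = 132: PMT = 10,000 / ([(1 − (1+r)^−n)/r]) = ¥83

¥83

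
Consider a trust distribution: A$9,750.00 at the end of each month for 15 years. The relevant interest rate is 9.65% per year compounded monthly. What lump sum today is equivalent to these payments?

This is an ordinary annuity: 180 payments of A$9,750.00 at the end of each month.
Periodic rate r = 0.0965/12 per month; n is counted in months.
PV = PMT × [(1 − (1+r)^−n)/r] = 9,750 × [1 − (1+r)^−180] / r = A$925,666.71

A$925,666.71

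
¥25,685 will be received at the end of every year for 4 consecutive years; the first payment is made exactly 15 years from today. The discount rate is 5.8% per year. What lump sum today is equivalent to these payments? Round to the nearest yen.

Ordinary annuity of 4 payments, first payment at period 15.
Periodic rate r = 0.058 per year.
The ordinary-annuity PV formula values the stream one period before the first payment (period 14); discount that back 14 periods:
PV₀ = 25,685 × [1 − (1+r)^−4] / r × (1+r)^−14 = ¥40,606

¥40,606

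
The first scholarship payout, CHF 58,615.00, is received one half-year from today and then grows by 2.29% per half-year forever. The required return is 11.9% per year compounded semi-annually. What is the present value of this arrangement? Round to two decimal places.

Periodic rate r = 0.119/2 per half-year.
Growing perpetuity (Gordon): PV = PMT₁ / (r − g) = 58,615 / (r − 0.0229) = CHF 1,601,502.73.

CHF 1,601,502.73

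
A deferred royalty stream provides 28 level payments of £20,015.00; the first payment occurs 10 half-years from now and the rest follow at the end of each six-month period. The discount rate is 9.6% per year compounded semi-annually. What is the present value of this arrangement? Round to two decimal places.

£199,862.67

Ordinary annuity of 28 payments, first payment at period 10.
Periodic rate r = 0.096/2 per half-year; n is counted in half-years.
The ordinary-annuity PV formula values the stream one period before the first payment (period 9); discount that back 9 periods:
PV₀ = 20,015 × [1 − (1+r)^−28] / r × (1+r)^−9 = £199,862.67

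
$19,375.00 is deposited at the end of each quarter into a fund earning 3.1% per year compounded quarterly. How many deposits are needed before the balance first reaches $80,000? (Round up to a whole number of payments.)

5 payments

Periodic rate r = 0.031/4 per quarter; n is counted in quarters.
Ordinary annuity FV: 80,000 = 19,375 × [((1+r)^n − 1)/r].
(1+r)^n = 1 + 80,000 × r / 19,375, so n = ln(1 + 80,000·r/19,375) / ln(1+r) = 4.08.
Round up to a whole number of payments: n = 5.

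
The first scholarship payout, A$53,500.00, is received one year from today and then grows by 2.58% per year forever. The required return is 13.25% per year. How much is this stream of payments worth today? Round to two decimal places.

A$501,405.81

Periodic rate r = 0.1325 per year.
Growing perpetuity (Gordon): PV = PMT₁ / (r − g) = 53,500 / (r − 0.0258) = A$501,405.81.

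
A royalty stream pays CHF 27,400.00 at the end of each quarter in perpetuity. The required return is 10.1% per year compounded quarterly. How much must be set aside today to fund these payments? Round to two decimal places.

CHF 1,085,148.51

Periodic rate r = 0.101/4 per quarter.
Level perpetuity: PV = PMT / r = 27,400 / (0.101/4) = CHF 1,085,148.51.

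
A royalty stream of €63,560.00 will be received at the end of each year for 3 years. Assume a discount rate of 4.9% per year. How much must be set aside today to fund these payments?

€173,414.49

This is an ordinary annuity: 3 payments of €63,560.00 at the end of each year.
Periodic rate r = 0.049 per year.
PV = PMT × [(1 − (1+r)^−n)/r] = 63,560 × [1 − (1+r)^−3] / r = €173,414.49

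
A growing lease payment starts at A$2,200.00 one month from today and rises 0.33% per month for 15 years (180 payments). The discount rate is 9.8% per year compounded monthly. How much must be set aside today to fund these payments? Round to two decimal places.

Periodic rate r = 0.098/12 per month; n is counted in months.
Growing ordinary annuity: PV = PMT₁ × [1 − ((1+g)/(1+r))^n] / (r − g) = 2,200 × [1 − ((1+0.0033)/(1+r))^180] / (r − 0.0033) = A$262,856.53.

A$262,856.53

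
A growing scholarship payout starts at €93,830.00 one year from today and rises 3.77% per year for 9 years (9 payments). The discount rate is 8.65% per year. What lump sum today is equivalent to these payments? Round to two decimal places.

€651,291.85

Periodic rate r = 0.0865 per year.
Growing ordinary annuity: PV = PMT₁ × [1 − ((1+g)/(1+r))^n] / (r − g) = 93,830 × [1 − ((1+0.0377)/(1+r))^9] / (r − 0.0377) = €651,291.85.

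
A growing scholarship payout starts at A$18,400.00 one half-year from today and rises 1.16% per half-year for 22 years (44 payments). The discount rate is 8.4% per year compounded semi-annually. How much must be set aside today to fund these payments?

A$440,768.15

Periodic rate r = 0.084/2 per half-year; n is counted in half-years.
Growing ordinary annuity: PV = PMT₁ × [1 − ((1+g)/(1+r))^n] / (r − g) = 18,400 × [1 − ((1+0.0116)/(1+r))^44] / (r − 0.0116) = A$440,768.15.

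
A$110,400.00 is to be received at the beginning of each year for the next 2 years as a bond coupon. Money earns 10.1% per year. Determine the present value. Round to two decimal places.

A$210,672.48

This is an annuity due: 2 payments of A$110,400.00 at the beginning of each year.
Periodic rate r = 0.101 per year.
PV = PMT × [(1 − (1+r)^−n)/r] × (1+r) = 110,400 × [1 − (1+r)^−2] / r × (1+r) = A$210,672.48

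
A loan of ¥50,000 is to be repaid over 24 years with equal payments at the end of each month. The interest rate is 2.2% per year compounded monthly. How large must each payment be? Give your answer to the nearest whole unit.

Level ordinary annuity; solve PV = PMT × [(1 − (1+r)^−n)/r] for PMT.
Periodic rate r = 0.022/12 per month; n is counted in months.
With n = 288: PMT = 50,000 / ([(1 − (1+r)^−n)/r]) = ¥224

¥224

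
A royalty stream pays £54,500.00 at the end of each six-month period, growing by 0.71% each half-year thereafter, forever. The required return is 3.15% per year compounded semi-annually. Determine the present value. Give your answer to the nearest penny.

Periodic rate r = 0.0315/2 per half-year.
Growing perpetuity (Gordon): PV = PMT₁ / (r − g) = 54,500 / (r − 0.0071) = £6,300,578.03.

£6,300,578.03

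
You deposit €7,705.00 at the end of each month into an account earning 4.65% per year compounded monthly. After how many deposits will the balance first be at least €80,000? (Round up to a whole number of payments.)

11 payments

Periodic rate r = 0.0465/12 per month; n is counted in months.
Ordinary annuity FV: 80,000 = 7,705 × [((1+r)^n − 1)/r].
(1+r)^n = 1 + 80,000 × r / 7,705, so n = ln(1 + 80,000·r/7,705) / ln(1+r) = 10.20.
Round up to a whole number of payments: n = 11.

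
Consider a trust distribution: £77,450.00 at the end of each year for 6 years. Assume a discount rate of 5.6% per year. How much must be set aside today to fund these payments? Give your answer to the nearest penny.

£385,680.45

This is an ordinary annuity: 6 payments of £77,450.00 at the end of each year.
Periodic rate r = 0.056 per year.
PV = PMT × [(1 − (1+r)^−n)/r] = 77,450 × [1 − (1+r)^−6] / r = £385,680.45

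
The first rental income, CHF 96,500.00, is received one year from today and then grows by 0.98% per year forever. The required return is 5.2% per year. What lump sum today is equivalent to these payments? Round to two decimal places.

Periodic rate r = 0.052 per year.
Growing perpetuity (Gordon): PV = PMT₁ / (r − g) = 96,500 / (r − 0.0098) = CHF 2,286,729.86.

CHF 2,286,729.86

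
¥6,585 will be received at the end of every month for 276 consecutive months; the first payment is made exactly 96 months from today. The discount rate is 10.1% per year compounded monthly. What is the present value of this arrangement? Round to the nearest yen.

Ordinary annuity of 276 payments, first payment at period 96.
Periodic rate r = 0.101/12 per month; n is counted in months.
The ordinary-annuity PV formula values the stream one period before the first payment (period 95); discount that back 95 periods:
PV₀ = 6,585 × [1 − (1+r)^−276] / r × (1+r)^−95 = ¥317,958

¥317,958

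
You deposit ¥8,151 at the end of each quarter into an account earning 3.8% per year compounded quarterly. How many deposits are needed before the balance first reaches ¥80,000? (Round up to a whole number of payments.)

Periodic rate r = 0.038/4 per quarter; n is counted in quarters.
Ordinary annuity FV: 80,000 = 8,151 × [((1+r)^n − 1)/r].
(1+r)^n = 1 + 80,000 × r / 8,151, so n = ln(1 + 80,000·r/8,151) / ln(1+r) = 9.43.
Round up to a whole number of payments: n = 10.

10 payments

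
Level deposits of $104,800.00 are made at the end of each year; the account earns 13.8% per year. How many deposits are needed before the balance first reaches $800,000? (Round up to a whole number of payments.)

Periodic rate r = 0.138 per year.
Ordinary annuity FV: 800,000 = 104,800 × [((1+r)^n − 1)/r].
(1+r)^n = 1 + 800,000 × r / 104,800, so n = ln(1 + 800,000·r/104,800) / ln(1+r) = 5.57.
Round up to a whole number of payments: n = 6.

6 payments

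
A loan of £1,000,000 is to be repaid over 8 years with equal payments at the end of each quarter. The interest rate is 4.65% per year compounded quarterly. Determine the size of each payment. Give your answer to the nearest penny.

£37,601.27

Level ordinary annuity; solve PV = PMT × [(1 − (1+r)^−n)/r] for PMT.
Periodic rate r = 0.0465/4 per quarter; n is counted in quarters.
With n = 32: PMT = 1,000,000 / ([(1 − (1+r)^−n)/r]) = £37,601.27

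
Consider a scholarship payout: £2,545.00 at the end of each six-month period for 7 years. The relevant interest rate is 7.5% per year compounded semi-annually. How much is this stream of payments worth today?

This is an ordinary annuity: 14 payments of £2,545.00 at the end of each six-month period.
Periodic rate r = 0.075/2 per half-year; n is counted in half-years.
PV = PMT × [(1 − (1+r)^−n)/r] = 2,545 × [1 − (1+r)^−14] / r = £27,332.33

£27,332.33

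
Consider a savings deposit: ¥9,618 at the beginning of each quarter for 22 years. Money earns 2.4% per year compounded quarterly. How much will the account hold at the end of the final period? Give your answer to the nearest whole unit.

¥1,117,326

This is an annuity due: 88 deposits of ¥9,618 at the beginning of each quarter.
Periodic rate r = 0.024/4 per quarter; n is counted in quarters.
FV = PMT × [((1+r)^n − 1)/r] × (1+r) = 9,618 × [(1+r)^88 − 1] / r × (1+r) = ¥1,117,326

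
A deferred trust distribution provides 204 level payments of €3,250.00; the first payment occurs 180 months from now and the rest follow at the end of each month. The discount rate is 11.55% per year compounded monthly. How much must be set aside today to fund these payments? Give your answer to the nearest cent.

€52,175.84

Ordinary annuity of 204 payments, first payment at period 180.
Periodic rate r = 0.1155/12 per month; n is counted in months.
The ordinary-annuity PV formula values the stream one period before the first payment (period 179); discount that back 179 periods:
PV₀ = 3,250 × [1 − (1+r)^−204] / r × (1+r)^−179 = €52,175.84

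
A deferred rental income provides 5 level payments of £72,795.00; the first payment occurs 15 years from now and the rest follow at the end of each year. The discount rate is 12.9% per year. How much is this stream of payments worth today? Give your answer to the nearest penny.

Ordinary annuity of 5 payments, first payment at period 15.
Periodic rate r = 0.129 per year.
The ordinary-annuity PV formula values the stream one period before the first payment (period 14); discount that back 14 periods:
PV₀ = 72,795 × [1 − (1+r)^−5] / r × (1+r)^−14 = £46,951.31

£46,951.31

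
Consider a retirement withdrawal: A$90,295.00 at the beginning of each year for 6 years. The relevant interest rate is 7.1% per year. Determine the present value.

This is an annuity due: 6 payments of A$90,295.00 at the beginning of each year.
Periodic rate r = 0.071 per year.
PV = PMT × [(1 − (1+r)^−n)/r] × (1+r) = 90,295 × [1 − (1+r)^−6] / r × (1+r) = A$459,533.14

A$459,533.14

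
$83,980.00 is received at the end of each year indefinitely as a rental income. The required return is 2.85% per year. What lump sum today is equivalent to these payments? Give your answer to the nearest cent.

$2,946,666.67

Periodic rate r = 0.0285 per year.
Level perpetuity: PV = PMT / r = 83,980 / (0.0285) = $2,946,666.67.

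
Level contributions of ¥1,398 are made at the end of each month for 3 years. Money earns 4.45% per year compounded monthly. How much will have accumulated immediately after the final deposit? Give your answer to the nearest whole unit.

¥53,736

This is an ordinary annuity: 36 deposits of ¥1,398 at the end of each month.
Periodic rate r = 0.0445/12 per month; n is counted in months.
FV = PMT × [((1+r)^n − 1)/r] = 1,398 × [(1+r)^36 − 1] / r = ¥53,736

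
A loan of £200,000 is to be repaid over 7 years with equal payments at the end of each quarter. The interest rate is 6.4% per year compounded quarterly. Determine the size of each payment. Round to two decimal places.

£8,917.98

Level ordinary annuity; solve PV = PMT × [(1 − (1+r)^−n)/r] for PMT.
Periodic rate r = 0.064/4 per quarter; n is counted in quarters.
With n = 28: PMT = 200,000 / ([(1 − (1+r)^−n)/r]) = £8,917.98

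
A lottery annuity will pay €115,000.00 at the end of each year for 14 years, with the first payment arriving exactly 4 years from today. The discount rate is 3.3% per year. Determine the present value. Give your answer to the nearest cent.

Ordinary annuity of 14 payments, first payment at period 4.
Periodic rate r = 0.033 per year.
The ordinary-annuity PV formula values the stream one period before the first payment (period 3); discount that back 3 periods:
PV₀ = 115,000 × [1 − (1+r)^−14] / r × (1+r)^−3 = €1,154,743.94

€1,154,743.94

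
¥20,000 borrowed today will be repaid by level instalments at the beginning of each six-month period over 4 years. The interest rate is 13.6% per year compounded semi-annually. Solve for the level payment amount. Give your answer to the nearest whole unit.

Level annuity due; solve PV = PMT × [(1 − (1+r)^−n)/r] × (1+r) for PMT.
Periodic rate r = 0.136/2 per half-year; n is counted in half-years.
With n = 8: PMT = 20,000 / ([(1 − (1+r)^−n)/r] × (1+r)) = ¥3,112

¥3,112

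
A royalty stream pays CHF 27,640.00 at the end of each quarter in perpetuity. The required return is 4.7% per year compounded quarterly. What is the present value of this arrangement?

Periodic rate r = 0.047/4 per quarter.
Level perpetuity: PV = PMT / r = 27,640 / (0.047/4) = CHF 2,352,340.43.

CHF 2,352,340.43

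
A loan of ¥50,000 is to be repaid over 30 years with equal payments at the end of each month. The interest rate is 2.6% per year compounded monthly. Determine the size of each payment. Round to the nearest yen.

Level ordinary annuity; solve PV = PMT × [(1 − (1+r)^−n)/r] for PMT.
Periodic rate r = 0.026/12 per month; n is counted in months.
With n = 360: PMT = 50,000 / ([(1 − (1+r)^−n)/r]) = ¥200

¥200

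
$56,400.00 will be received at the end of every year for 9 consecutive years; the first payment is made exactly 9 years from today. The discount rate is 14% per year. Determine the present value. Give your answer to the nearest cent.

Ordinary annuity of 9 payments, first payment at period 9.
Periodic rate r = 0.14 per year.
The ordinary-annuity PV formula values the stream one period before the first payment (period 8); discount that back 8 periods:
PV₀ = 56,400 × [1 − (1+r)^−9] / r × (1+r)^−8 = $97,797.34

$97,797.34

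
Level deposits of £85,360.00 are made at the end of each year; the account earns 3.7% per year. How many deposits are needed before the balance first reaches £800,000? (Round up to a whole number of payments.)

Periodic rate r = 0.037 per year.
Ordinary annuity FV: 800,000 = 85,360 × [((1+r)^n − 1)/r].
(1+r)^n = 1 + 800,000 × r / 85,360, so n = ln(1 + 800,000·r/85,360) / ln(1+r) = 8.19.
Round up to a whole number of payments: n = 9.

9 payments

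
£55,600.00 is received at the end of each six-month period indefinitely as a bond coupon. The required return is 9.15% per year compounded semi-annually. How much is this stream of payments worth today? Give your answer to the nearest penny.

Periodic rate r = 0.0915/2 per half-year.
Level perpetuity: PV = PMT / r = 55,600 / (0.0915/2) = £1,215,300.55.

£1,215,300.55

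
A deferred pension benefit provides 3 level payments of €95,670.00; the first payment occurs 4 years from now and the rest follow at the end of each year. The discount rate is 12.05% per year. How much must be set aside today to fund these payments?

€163,196.05

Ordinary annuity of 3 payments, first payment at period 4.
Periodic rate r = 0.1205 per year.
The ordinary-annuity PV formula values the stream one period before the first payment (period 3); discount that back 3 periods:
PV₀ = 95,670 × [1 − (1+r)^−3] / r × (1+r)^−3 = €163,196.05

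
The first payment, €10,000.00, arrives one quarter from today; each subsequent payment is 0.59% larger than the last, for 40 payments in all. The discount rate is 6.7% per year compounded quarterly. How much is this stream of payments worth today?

Periodic rate r = 0.067/4 per quarter; n is counted in quarters.
Growing ordinary annuity: PV = PMT₁ × [1 − ((1+g)/(1+r))^n] / (r − g) = 10,000 × [1 − ((1+0.0059)/(1+r))^40] / (r − 0.0059) = €321,598.06.

€321,598.06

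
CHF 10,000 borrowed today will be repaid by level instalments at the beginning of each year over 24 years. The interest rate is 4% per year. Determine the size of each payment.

CHF 630.64

Level annuity due; solve PV = PMT × [(1 − (1+r)^−n)/r] × (1+r) for PMT.
Periodic rate r = 0.04 per year.
With n = 24: PMT = 10,000 / ([(1 − (1+r)^−n)/r] × (1+r)) = CHF 630.64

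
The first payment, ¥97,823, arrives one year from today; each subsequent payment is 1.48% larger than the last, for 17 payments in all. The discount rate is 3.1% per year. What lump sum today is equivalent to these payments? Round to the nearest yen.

¥1,425,319

Periodic rate r = 0.031 per year.
Growing ordinary annuity: PV = PMT₁ × [1 − ((1+g)/(1+r))^n] / (r − g) = 97,823 × [1 − ((1+0.0148)/(1+r))^17] / (r − 0.0148) = ¥1,425,319.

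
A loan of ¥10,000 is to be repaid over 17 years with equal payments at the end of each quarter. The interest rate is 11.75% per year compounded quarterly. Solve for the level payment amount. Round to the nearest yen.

Level ordinary annuity; solve PV = PMT × [(1 − (1+r)^−n)/r] for PMT.
Periodic rate r = 0.1175/4 per quarter; n is counted in quarters.
With n = 68: PMT = 10,000 / ([(1 − (1+r)^−n)/r]) = ¥341

¥341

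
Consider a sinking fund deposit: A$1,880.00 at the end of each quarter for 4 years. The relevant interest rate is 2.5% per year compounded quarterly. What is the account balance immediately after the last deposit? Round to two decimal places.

This is an ordinary annuity: 16 deposits of A$1,880.00 at the end of each quarter.
Periodic rate r = 0.025/4 per quarter; n is counted in quarters.
FV = PMT × [((1+r)^n − 1)/r] = 1,880 × [(1+r)^16 − 1] / r = A$31,531.97

A$31,531.97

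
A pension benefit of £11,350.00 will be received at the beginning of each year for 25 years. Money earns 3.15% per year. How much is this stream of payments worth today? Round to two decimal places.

This is an annuity due: 25 payments of £11,350.00 at the beginning of each year.
Periodic rate r = 0.0315 per year.
PV = PMT × [(1 − (1+r)^−n)/r] × (1+r) = 11,350 × [1 − (1+r)^−25] / r × (1+r) = £200,499.00

£200,499.00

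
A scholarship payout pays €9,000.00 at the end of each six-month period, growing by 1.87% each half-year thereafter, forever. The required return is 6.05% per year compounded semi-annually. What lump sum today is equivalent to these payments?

€779,220.78

Periodic rate r = 0.0605/2 per half-year.
Growing perpetuity (Gordon): PV = PMT₁ / (r − g) = 9,000 / (r − 0.0187) = €779,220.78.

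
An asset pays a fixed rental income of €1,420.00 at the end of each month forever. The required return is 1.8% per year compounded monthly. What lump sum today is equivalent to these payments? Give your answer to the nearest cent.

Periodic rate r = 0.018/12 per month.
Level perpetuity: PV = PMT / r = 1,420 / (0.018/12) = €946,666.67.

€946,666.67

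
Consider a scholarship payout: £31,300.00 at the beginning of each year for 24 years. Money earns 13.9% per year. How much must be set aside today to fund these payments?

£245,195.32

This is an annuity due: 24 payments of £31,300.00 at the beginning of each year.
Periodic rate r = 0.139 per year.
PV = PMT × [(1 − (1+r)^−n)/r] × (1+r) = 31,300 × [1 − (1+r)^−24] / r × (1+r) = £245,195.32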